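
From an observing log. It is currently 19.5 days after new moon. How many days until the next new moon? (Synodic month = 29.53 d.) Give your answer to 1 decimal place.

One full lunation from the last new moon is 29.53 d; remaining = 29.53 − 19.5 = 10.030 d.

10.0 days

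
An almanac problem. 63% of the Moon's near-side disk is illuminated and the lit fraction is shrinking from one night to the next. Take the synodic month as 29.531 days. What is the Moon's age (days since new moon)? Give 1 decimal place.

Invert f = (1 − cos θ)/2 to get cos θ = 1 − 2(0.63) = -0.260, hence θ₀ = arccos -0.260 = 105.1°.
Waning ⇒ past full, so θ = 360° − 105.1° = 254.9°.
At 360°/29.531 d per day, 254.9° corresponds to 20.91 days.

20.9 days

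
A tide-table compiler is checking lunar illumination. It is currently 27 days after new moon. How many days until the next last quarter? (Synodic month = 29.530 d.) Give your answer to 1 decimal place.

24.7 days

Last quarter occurs at elongation 270°, i.e. at age 29.530 × 270/360 = 22.148 d.
Already past this cycle's last quarter; the next is at 22.148 + 29.530 = 51.678 d, so 51.678 − 27 = 24.678 days.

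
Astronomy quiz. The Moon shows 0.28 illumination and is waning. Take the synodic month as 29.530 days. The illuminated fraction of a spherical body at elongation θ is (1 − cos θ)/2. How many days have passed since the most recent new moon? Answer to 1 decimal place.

Invert f = (1 − cos θ)/2 to get cos θ = 1 − 2(0.28) = 0.440, hence θ₀ = arccos 0.440 = 63.9°.
Since the Moon is past full (waning), take the reflex angle: θ = 360° − 63.9° = 296.1°.
At 360°/29.530 d per day, 296.1° corresponds to 24.29 days.

24.3 days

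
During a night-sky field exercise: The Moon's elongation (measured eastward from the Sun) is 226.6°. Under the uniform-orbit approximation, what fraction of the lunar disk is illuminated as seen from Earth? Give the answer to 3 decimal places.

0.844

cos 226.6° = (-0.687), so f = (1 − (-0.687))/2 = 0.844.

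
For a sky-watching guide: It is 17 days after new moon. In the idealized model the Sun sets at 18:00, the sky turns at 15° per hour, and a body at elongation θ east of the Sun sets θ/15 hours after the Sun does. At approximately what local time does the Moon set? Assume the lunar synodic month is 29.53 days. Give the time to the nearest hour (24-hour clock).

08:00

Elongation θ = 360° × 17/29.53 ≈ 207.2°.
The Moon trails the Sun by θ/15 = 207.2/15 ≈ 13.82 hours.
18:00 + 13.82 h ≈ 07:49 → 08:00 to the nearest hour.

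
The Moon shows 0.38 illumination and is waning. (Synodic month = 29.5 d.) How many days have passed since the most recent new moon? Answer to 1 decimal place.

From f = (1 − cos θ)/2: cos θ = 1 − 2×0.38 = 0.240; arccos → 76.1°.
Since the Moon is past full (waning), take the reflex angle: θ = 360° − 76.1° = 283.9°.
Age = 29.5 × 283.9°/360° ≈ 23.26 days.

23.3 days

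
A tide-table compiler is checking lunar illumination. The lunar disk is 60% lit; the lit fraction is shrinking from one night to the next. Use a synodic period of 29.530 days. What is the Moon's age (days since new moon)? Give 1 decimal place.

cos θ = 1 − 2f = -0.200, giving a principal value of 101.5°.
A waning Moon lies in 180°–360°, so θ = 360° − 101.5° = 258.5°.
At 360°/29.530 d per day, 258.5° corresponds to 21.20 days.

21.2 days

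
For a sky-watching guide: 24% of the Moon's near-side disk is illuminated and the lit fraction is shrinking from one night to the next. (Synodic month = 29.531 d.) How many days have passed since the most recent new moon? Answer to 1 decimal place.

cos θ = 1 − 2f = 0.520, giving a principal value of 58.7°.
Since the Moon is past full (waning), take the reflex angle: θ = 360° − 58.7° = 301.3°.
Age = 29.531 × 301.3°/360° ≈ 24.72 days.

24.7 days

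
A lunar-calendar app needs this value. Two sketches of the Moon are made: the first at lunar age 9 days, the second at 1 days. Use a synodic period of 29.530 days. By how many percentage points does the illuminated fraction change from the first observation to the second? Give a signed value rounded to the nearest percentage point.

First observation: θ = 360°·9/29.530 = 109.7°, so f = 0.669.
Second observation: θ = 12.2°, f = 0.011.
Δf = 0.011 − 0.669 = -0.657, i.e. -66 pp.

-66 pp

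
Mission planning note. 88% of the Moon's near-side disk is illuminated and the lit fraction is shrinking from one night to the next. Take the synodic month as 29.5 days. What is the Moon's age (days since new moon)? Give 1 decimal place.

From f = (1 − cos θ)/2: cos θ = 1 − 2×0.88 = -0.760; arccos → 139.5°.
Waning ⇒ past full, so θ = 360° − 139.5° = 220.5°.
Age = 29.5 × 220.5°/360° ≈ 18.07 days.

18.1 days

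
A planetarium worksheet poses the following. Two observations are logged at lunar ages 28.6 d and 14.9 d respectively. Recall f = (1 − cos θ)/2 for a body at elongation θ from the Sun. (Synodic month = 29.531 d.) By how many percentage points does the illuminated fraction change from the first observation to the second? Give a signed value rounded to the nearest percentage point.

+99 pp

First observation: θ = 360°·28.6/29.531 = 348.7°, so f = 0.010.
Second observation: θ = 181.6°, f = 1.000.
Δf = 1.000 − 0.010 = +0.990, i.e. +99 pp.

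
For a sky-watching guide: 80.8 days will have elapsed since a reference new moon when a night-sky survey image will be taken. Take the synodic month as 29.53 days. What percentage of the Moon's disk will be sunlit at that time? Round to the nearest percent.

54%

80.8/29.53 = 2.736 lunations, so 2 complete cycles and 21.74 d into the next.
The Moon has covered 21.74/29.53 of its cycle, so θ ≈ 360° × 21.74/29.53 = 265.0°.
Illuminated fraction = (1 − cos 265.0°)/2 = (1 − (-0.087))/2 ≈ 0.543, so 54%.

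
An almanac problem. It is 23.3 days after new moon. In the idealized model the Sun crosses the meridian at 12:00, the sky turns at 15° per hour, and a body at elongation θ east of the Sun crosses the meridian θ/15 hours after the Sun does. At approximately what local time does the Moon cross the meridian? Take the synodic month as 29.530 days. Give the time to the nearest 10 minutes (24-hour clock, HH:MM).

The Moon has covered 23.3/29.530 of its cycle, so θ ≈ 360° × 23.3/29.530 = 284.1°.
At 15° of sky rotation per hour, 284.1° corresponds to a 18.94 h lag.
12:00 + 18.937 h ≈ 06:56 → 07:00 to the nearest ten minutes.

07:00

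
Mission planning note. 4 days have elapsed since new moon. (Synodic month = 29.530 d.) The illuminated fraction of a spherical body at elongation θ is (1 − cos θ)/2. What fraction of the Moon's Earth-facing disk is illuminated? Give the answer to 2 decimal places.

Phase angle: θ = 360°·(4 d)/(29.530 d) = 48.8°.
cos 48.8° = 0.659, so f = (1 − 0.659)/2 = 0.170.

0.17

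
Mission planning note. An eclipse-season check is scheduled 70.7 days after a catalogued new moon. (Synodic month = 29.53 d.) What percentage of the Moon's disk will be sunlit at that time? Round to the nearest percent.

Reduce mod P: 70.7 − 2×29.53 = 11.64 d into the current lunation.
Phase angle: θ = 360°·(11.64 d)/(29.53 d) = 141.9°.
Illuminated fraction = (1 − cos 141.9°)/2 = (1 − (-0.787))/2 ≈ 0.893, so 89%.

89%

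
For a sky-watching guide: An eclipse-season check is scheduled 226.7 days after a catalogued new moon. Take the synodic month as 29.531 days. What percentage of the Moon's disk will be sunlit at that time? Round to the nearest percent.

72%

Reduce mod P: 226.7 − 7×29.531 = 19.98 d into the current lunation.
Elongation θ = 360° × 19.98/29.531 ≈ 243.6°.
With cos θ = (-0.445), the lit fraction is (1 − (-0.445))/2 ≈ 0.722, so 72%.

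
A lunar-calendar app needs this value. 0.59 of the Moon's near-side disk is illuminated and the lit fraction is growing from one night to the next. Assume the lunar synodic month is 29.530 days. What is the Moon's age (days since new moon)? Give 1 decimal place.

8.2 days

cos θ = 1 − 2f = -0.180, giving a principal value of 100.4°.
Waxing ⇒ before full, so θ = 100.4°.
Age = 29.530 × 100.4°/360° ≈ 8.23 days.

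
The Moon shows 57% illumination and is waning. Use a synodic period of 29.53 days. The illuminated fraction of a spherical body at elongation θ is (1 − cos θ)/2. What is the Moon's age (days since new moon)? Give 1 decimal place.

21.5 days

From f = (1 − cos θ)/2: cos θ = 1 − 2×0.57 = -0.140; arccos → 98.0°.
Since the Moon is past full (waning), take the reflex angle: θ = 360° − 98.0° = 262.0°.
Age = 29.53 × 262.0°/360° ≈ 21.49 days.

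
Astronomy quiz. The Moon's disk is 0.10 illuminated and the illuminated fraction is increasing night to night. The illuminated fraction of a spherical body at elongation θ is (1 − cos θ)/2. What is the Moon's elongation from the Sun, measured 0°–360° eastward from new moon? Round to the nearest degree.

cos θ = 1 − 2f = 0.800, giving a principal value of 36.9°.
Before full moon the principal value applies: θ = 36.9°.

37°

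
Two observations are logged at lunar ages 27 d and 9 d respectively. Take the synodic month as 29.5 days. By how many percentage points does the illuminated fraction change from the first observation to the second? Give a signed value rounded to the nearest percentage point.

+60 percentage points

θ₁ = 360° × 27/29.5 = 329.5°, f₁ = (1 − cos θ₁)/2 = 0.069.
θ₂ = 360° × 9/29.5 = 109.8°, f₂ = (1 − cos θ₂)/2 = 0.670.
Change = f₂ − f₁ = +0.600 → +60 percentage points.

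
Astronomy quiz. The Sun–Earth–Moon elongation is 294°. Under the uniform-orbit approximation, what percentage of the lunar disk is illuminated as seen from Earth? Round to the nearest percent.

30%

Half-versine of 294°: (1 − 0.407)/2 = 0.297, i.e. 30%.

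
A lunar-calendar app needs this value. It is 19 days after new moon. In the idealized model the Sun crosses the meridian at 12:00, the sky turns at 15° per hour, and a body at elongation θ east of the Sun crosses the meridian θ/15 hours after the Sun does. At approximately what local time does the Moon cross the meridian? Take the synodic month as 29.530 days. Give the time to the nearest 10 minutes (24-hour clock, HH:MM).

03:30

Elongation θ = 360° × 19/29.530 ≈ 231.6°.
The Moon trails the Sun by θ/15 = 231.6/15 ≈ 15.44 hours.
12:00 + 15.442 h ≈ 03:27 → 03:30 to the nearest ten minutes.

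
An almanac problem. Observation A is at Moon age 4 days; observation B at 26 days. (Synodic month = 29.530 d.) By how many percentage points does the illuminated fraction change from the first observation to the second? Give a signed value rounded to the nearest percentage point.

θ₁ = 360° × 4/29.530 = 48.8°, f₁ = (1 − cos θ₁)/2 = 0.170.
θ₂ = 360° × 26/29.530 = 317.0°, f₂ = (1 − cos θ₂)/2 = 0.135.
Change = f₂ − f₁ = -0.036 → -4 percentage points.

-4 percentage points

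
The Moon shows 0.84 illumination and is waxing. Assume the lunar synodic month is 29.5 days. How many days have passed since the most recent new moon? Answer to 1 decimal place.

10.9 days

From f = (1 − cos θ)/2: cos θ = 1 − 2×0.84 = -0.680; arccos → 132.8°.
Waxing ⇒ before full, so θ = 132.8°.
Age = 29.5 × 132.8°/360° ≈ 10.89 days.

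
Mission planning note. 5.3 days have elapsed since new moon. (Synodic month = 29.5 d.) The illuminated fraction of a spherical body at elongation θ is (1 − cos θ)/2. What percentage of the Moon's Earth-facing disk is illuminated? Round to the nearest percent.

Phase angle: θ = 360°·(5.3 d)/(29.5 d) = 64.7°.
Illuminated fraction = (1 − cos 64.7°)/2 = (1 − 0.428)/2 ≈ 0.286, so 29%.

29%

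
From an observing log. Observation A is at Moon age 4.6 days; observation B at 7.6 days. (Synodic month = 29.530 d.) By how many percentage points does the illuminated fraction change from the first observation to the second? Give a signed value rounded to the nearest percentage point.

θ₁ = 360° × 4.6/29.530 = 56.1°, f₁ = (1 − cos θ₁)/2 = 0.221.
θ₂ = 360° × 7.6/29.530 = 92.7°, f₂ = (1 − cos θ₂)/2 = 0.523.
Change = f₂ − f₁ = +0.302 → +30 percentage points.

+30 pp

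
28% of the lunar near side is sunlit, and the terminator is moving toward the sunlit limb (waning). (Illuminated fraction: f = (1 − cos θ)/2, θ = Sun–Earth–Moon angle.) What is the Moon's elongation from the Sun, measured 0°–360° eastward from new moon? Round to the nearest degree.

From f = (1 − cos θ)/2: cos θ = 1 − 2×0.28 = 0.440; arccos → 63.9°.
A waning Moon lies in 180°–360°, so θ = 360° − 63.9° = 296.1°.

296°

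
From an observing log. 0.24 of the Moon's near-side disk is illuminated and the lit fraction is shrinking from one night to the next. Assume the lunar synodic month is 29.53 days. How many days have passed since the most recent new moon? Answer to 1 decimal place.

24.7 days

From f = (1 − cos θ)/2: cos θ = 1 − 2×0.24 = 0.520; arccos → 58.7°.
Since the Moon is past full (waning), take the reflex angle: θ = 360° − 58.7° = 301.3°.
That fraction of the synodic month is 301.3/360 × 29.53 d ≈ 24.72 d.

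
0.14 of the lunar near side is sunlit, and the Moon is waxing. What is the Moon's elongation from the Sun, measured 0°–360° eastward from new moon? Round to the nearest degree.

44°

Invert f = (1 − cos θ)/2 to get cos θ = 1 − 2(0.14) = 0.720, hence θ₀ = arccos 0.720 = 43.9°.
Before full moon the principal value applies: θ = 43.9°.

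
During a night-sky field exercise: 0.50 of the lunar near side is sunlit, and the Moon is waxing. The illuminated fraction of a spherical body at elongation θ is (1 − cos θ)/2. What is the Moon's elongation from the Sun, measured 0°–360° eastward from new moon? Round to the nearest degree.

cos θ = 1 − 2f = 0.000, giving a principal value of 90.0°.
Before full moon the principal value applies: θ = 90.0°.

90°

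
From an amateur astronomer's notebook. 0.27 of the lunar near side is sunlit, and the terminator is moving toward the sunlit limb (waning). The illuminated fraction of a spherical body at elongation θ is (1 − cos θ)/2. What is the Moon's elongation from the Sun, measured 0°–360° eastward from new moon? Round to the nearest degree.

297°

cos θ = 1 − 2f = 0.460, giving a principal value of 62.6°.
Waning ⇒ past full, so θ = 360° − 62.6° = 297.4°.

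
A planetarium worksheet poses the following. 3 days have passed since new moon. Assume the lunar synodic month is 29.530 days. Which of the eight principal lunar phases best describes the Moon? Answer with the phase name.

waxing crescent

θ ≈ 360° × 3/29.530 = 37°, which falls in the waxing crescent sector.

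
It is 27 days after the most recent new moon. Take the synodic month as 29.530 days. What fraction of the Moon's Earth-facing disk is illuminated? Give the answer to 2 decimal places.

0.07

The Moon has covered 27/29.530 of its cycle, so θ ≈ 360° × 27/29.530 = 329.2°.
Illuminated fraction = (1 − cos 329.2°)/2 = (1 − 0.859)/2 ≈ 0.071.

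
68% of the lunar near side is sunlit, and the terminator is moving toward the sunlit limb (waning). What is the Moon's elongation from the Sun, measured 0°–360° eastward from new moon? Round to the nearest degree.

249°

cos θ = 1 − 2f = -0.360, giving a principal value of 111.1°.
Waning ⇒ past full, so θ = 360° − 111.1° = 248.9°.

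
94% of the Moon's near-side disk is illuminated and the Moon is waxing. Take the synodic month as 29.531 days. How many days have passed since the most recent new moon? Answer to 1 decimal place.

12.4 days

From f = (1 − cos θ)/2: cos θ = 1 − 2×0.94 = -0.880; arccos → 151.6°.
Before full moon the principal value applies: θ = 151.6°.
At 360°/29.531 d per day, 151.6° corresponds to 12.44 days.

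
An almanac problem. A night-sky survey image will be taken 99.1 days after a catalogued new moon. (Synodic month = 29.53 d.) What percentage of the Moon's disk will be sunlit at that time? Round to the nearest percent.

99.1/29.53 = 3.356 lunations, so 3 complete cycles and 10.51 d into the next.
Elongation θ = 360° × 10.51/29.53 ≈ 128.1°.
cos 128.1° = (-0.617), so f = (1 − (-0.617))/2 = 0.809, so 81%.

81%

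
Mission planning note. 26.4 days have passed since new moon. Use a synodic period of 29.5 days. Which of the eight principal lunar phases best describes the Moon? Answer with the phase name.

At 26.4/29.5 of the cycle, θ ≈ 322° — the waning crescent range.

waning crescent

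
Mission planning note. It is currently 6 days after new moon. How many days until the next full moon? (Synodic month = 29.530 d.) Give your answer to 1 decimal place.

8.8 days

Full moon is 0.5 of the way through the cycle: age 0.5 × 29.530 = 14.765 d.
That is 14.765 − 6 = 8.765 days ahead.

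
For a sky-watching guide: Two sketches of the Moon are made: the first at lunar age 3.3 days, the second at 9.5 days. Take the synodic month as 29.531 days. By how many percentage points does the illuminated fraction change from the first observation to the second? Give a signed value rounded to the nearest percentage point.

+60 pp

First observation: θ = 360°·3.3/29.531 = 40.2°, so f = 0.118.
Second observation: θ = 115.8°, f = 0.718.
Δf = 0.718 − 0.118 = +0.599, i.e. +60 pp.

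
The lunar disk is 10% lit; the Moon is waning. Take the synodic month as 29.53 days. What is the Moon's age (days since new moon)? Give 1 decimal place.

26.5 days

From f = (1 − cos θ)/2: cos θ = 1 − 2×0.10 = 0.800; arccos → 36.9°.
A waning Moon lies in 180°–360°, so θ = 360° − 36.9° = 323.1°.
At 360°/29.53 d per day, 323.1° corresponds to 26.51 days.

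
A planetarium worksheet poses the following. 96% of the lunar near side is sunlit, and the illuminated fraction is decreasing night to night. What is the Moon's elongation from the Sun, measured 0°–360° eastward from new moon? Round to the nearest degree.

203°

Invert f = (1 − cos θ)/2 to get cos θ = 1 − 2(0.96) = -0.920, hence θ₀ = arccos -0.920 = 156.9°.
A waning Moon lies in 180°–360°, so θ = 360° − 156.9° = 203.1°.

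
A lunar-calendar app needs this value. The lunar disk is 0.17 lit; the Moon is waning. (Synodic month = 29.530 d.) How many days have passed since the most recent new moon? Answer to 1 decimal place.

25.5 days

cos θ = 1 − 2f = 0.660, giving a principal value of 48.7°.
A waning Moon lies in 180°–360°, so θ = 360° − 48.7° = 311.3°.
At 360°/29.530 d per day, 311.3° corresponds to 25.54 days.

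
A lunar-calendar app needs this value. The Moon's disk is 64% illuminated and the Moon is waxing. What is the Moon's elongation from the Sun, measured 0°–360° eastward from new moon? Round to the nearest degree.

cos θ = 1 − 2f = -0.280, giving a principal value of 106.3°.
Before full moon the principal value applies: θ = 106.3°.

106°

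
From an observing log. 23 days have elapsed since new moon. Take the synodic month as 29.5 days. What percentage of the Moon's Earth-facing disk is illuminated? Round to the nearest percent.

Elongation θ = 360° × 23/29.5 ≈ 280.7°.
With cos θ = 0.185, the lit fraction is (1 − 0.185)/2 ≈ 0.407, so 41%.

41%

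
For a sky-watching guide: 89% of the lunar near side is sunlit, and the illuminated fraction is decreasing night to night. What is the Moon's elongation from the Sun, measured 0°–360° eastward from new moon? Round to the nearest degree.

cos θ = 1 − 2f = -0.780, giving a principal value of 141.3°.
A waning Moon lies in 180°–360°, so θ = 360° − 141.3° = 218.7°.

219°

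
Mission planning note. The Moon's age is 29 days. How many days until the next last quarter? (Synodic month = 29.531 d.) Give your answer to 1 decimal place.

Last quarter is 0.75 of the way through the cycle: age 0.75 × 29.531 = 22.148 d.
Already past this cycle's last quarter; the next is at 22.148 + 29.531 = 51.679 d, so 51.679 − 29 = 22.679 days.

22.7 days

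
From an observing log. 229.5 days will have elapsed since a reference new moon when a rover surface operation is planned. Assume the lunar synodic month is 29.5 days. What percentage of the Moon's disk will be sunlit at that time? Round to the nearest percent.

41%

Reduce mod P: 229.5 − 7×29.5 = 23.00 d into the current lunation.
The Moon has covered 23.00/29.5 of its cycle, so θ ≈ 360° × 23.00/29.5 = 280.7°.
cos 280.7° = 0.185, so f = (1 − 0.185)/2 = 0.407, so 41%.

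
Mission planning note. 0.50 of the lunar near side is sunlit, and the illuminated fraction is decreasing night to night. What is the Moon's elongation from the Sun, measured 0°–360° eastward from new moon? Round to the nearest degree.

270°

cos θ = 1 − 2f = 0.000, giving a principal value of 90.0°.
A waning Moon lies in 180°–360°, so θ = 360° − 90.0° = 270.0°.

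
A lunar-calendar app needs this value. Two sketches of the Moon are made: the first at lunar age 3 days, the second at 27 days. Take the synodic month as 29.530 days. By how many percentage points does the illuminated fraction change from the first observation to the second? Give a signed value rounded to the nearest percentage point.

First observation: θ = 360°·3/29.530 = 36.6°, so f = 0.098.
Second observation: θ = 329.2°, f = 0.071.
Δf = 0.071 − 0.098 = -0.028, i.e. -3 pp.

-3 percentage points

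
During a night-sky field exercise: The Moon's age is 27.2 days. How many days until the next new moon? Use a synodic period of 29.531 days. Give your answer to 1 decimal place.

2.3 days

One full lunation from the last new moon is 29.531 d; remaining = 29.531 − 27.2 = 2.331 d.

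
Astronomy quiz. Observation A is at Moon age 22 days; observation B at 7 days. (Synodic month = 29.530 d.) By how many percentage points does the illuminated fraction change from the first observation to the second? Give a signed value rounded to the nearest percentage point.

-6 pp

θ₁ = 360° × 22/29.530 = 268.2°, f₁ = (1 − cos θ₁)/2 = 0.516.
θ₂ = 360° × 7/29.530 = 85.3°, f₂ = (1 − cos θ₂)/2 = 0.459.
Change = f₂ − f₁ = -0.056 → -6 percentage points.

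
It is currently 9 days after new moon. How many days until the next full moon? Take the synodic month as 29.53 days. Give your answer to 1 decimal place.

5.8 days

Full moon occurs at elongation 180°, i.e. at age 29.53 × 180/360 = 14.765 d.
So 5.765 days remain (14.765 − 9).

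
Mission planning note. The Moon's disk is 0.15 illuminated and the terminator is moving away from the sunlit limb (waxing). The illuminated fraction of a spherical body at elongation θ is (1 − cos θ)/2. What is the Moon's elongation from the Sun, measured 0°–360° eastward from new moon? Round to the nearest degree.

cos θ = 1 − 2f = 0.700, giving a principal value of 45.6°.
Waxing ⇒ before full, so θ = 45.6°.

46°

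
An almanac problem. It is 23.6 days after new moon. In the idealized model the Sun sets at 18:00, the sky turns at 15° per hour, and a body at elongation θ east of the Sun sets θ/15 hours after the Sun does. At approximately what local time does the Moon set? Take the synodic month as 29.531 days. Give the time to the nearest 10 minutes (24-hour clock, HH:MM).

13:10

Phase angle: θ = 360°·(23.6 d)/(29.531 d) = 287.7°.
At 15° of sky rotation per hour, 287.7° corresponds to a 19.18 h lag.
18:00 + 19.180 h ≈ 13:11 → 13:10 to the nearest ten minutes.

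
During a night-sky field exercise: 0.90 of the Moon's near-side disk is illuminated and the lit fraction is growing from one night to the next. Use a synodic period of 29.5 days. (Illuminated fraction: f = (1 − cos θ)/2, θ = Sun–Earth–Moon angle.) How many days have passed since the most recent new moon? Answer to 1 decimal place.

11.7 days

cos θ = 1 − 2f = -0.800, giving a principal value of 143.1°.
The Moon is waxing (0°–180°), so θ = 143.1° directly.
That fraction of the synodic month is 143.1/360 × 29.5 d ≈ 11.73 d.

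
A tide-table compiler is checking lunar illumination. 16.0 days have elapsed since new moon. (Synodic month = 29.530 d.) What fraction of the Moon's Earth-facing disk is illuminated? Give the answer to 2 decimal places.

0.98

Phase angle: θ = 360°·(16.0 d)/(29.530 d) = 195.1°.
cos 195.1° = (-0.966), so f = (1 − (-0.966))/2 = 0.983.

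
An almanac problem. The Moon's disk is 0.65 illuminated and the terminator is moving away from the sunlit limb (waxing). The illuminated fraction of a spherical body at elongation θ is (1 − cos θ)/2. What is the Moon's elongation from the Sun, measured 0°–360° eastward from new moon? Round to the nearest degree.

Invert f = (1 − cos θ)/2 to get cos θ = 1 − 2(0.65) = -0.300, hence θ₀ = arccos -0.300 = 107.5°.
Waxing ⇒ before full, so θ = 107.5°.

107°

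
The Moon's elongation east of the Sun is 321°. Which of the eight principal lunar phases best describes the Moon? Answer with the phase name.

The waning crescent sector spans roughly 292°–338°; 321° falls inside it.

waning crescent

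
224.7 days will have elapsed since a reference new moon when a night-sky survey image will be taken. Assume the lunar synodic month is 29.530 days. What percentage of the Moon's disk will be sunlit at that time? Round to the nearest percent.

89%

Reduce mod P: 224.7 − 7×29.530 = 17.99 d into the current lunation.
The Moon has covered 17.99/29.530 of its cycle, so θ ≈ 360° × 17.99/29.530 = 219.3°.
cos 219.3° = (-0.774), so f = (1 − (-0.774))/2 = 0.887, so 89%.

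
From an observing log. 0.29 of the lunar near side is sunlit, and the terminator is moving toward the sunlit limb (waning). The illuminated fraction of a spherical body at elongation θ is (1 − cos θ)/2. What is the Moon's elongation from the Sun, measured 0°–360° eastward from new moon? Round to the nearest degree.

From f = (1 − cos θ)/2: cos θ = 1 − 2×0.29 = 0.420; arccos → 65.2°.
Waning ⇒ past full, so θ = 360° − 65.2° = 294.8°.

295°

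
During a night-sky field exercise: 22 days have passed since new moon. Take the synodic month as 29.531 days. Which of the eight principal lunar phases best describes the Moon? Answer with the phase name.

last quarter

At 22/29.531 of the cycle, θ ≈ 268° — the last quarter range.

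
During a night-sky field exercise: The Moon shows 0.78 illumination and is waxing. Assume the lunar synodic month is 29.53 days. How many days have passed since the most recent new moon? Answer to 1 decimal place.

10.2 days

From f = (1 − cos θ)/2: cos θ = 1 − 2×0.78 = -0.560; arccos → 124.1°.
Waxing ⇒ before full, so θ = 124.1°.
Age = 29.53 × 124.1°/360° ≈ 10.18 days.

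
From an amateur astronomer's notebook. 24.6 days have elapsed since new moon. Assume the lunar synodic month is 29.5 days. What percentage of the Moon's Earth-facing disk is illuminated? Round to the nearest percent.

25%

Phase angle: θ = 360°·(24.6 d)/(29.5 d) = 300.2°.
With cos θ = 0.503, the lit fraction is (1 − 0.503)/2 ≈ 0.248, so 25%.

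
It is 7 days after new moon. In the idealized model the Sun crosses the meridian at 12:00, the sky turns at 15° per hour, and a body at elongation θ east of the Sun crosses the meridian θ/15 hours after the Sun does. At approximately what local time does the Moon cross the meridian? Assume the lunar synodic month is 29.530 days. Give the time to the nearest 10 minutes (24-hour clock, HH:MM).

17:40

The Moon has covered 7/29.530 of its cycle, so θ ≈ 360° × 7/29.530 = 85.3°.
At 15° of sky rotation per hour, 85.3° corresponds to a 5.69 h lag.
12:00 + 5.689 h ≈ 17:41 → 17:40 to the nearest ten minutes.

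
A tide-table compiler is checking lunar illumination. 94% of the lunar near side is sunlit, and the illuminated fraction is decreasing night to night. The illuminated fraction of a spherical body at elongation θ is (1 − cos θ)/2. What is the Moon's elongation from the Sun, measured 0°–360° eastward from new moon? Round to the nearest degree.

208°

From f = (1 − cos θ)/2: cos θ = 1 − 2×0.94 = -0.880; arccos → 151.6°.
Since the Moon is past full (waning), take the reflex angle: θ = 360° − 151.6° = 208.4°.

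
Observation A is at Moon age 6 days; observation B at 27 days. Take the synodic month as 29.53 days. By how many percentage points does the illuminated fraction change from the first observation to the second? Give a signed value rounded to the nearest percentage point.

First observation: θ = 360°·6/29.53 = 73.1°, so f = 0.355.
Second observation: θ = 329.2°, f = 0.071.
Δf = 0.071 − 0.355 = -0.284, i.e. -28 pp.

-28 percentage points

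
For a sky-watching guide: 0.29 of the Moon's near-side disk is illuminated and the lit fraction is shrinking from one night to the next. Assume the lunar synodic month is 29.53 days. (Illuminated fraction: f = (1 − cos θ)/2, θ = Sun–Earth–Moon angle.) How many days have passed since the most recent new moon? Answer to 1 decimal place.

24.2 days

Invert f = (1 − cos θ)/2 to get cos θ = 1 − 2(0.29) = 0.420, hence θ₀ = arccos 0.420 = 65.2°.
Since the Moon is past full (waning), take the reflex angle: θ = 360° − 65.2° = 294.8°.
That fraction of the synodic month is 294.8/360 × 29.53 d ≈ 24.18 d.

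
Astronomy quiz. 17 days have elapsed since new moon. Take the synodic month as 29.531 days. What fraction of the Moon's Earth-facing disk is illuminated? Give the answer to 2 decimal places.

0.94

The Moon has covered 17/29.531 of its cycle, so θ ≈ 360° × 17/29.531 = 207.2°.
With cos θ = (-0.889), the lit fraction is (1 − (-0.889))/2 ≈ 0.945.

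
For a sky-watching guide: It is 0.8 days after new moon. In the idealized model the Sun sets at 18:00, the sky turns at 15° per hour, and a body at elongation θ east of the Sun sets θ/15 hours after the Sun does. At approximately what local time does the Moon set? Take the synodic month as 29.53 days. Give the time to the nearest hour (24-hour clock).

19:00

Phase angle: θ = 360°·(0.8 d)/(29.53 d) = 9.8°.
Delay after the Sun = 9.8° / (15°/h) ≈ 0.65 h.
18:00 + 0.65 h ≈ 18:39 → 19:00 to the nearest hour.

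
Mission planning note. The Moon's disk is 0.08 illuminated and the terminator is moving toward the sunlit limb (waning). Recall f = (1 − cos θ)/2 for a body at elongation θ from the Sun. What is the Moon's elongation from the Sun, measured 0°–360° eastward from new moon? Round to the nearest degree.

cos θ = 1 − 2f = 0.840, giving a principal value of 32.9°.
Since the Moon is past full (waning), take the reflex angle: θ = 360° − 32.9° = 327.1°.

327°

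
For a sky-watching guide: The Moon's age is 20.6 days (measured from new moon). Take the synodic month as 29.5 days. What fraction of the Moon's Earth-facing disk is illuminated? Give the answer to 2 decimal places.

0.66

Elongation θ = 360° × 20.6/29.5 ≈ 251.4°.
With cos θ = (-0.319), the lit fraction is (1 − (-0.319))/2 ≈ 0.660.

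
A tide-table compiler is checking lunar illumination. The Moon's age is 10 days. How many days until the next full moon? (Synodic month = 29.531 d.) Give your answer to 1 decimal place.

Full moon is 0.5 of the way through the cycle: age 0.5 × 29.531 = 14.765 d.
That is 14.765 − 10 = 4.765 days ahead.

4.8 days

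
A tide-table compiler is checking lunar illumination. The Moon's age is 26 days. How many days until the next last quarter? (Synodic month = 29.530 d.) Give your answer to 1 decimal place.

25.7 days

Last quarter occurs at elongation 270°, i.e. at age 29.530 × 270/360 = 22.148 d.
Already past this cycle's last quarter; the next is at 22.148 + 29.530 = 51.678 d, so 51.678 − 26 = 25.678 days.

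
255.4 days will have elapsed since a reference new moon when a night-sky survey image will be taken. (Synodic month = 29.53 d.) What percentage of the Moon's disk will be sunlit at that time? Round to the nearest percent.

80%

Reduce mod P: 255.4 − 8×29.53 = 19.16 d into the current lunation.
Elongation θ = 360° × 19.16/29.53 ≈ 233.6°.
cos 233.6° = (-0.594), so f = (1 − (-0.594))/2 = 0.797, so 80%.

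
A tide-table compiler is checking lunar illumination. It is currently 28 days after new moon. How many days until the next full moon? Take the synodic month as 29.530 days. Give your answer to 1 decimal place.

16.3 days

Full moon is 0.5 of the way through the cycle: age 0.5 × 29.530 = 14.765 d.
This lunation's full moon (14.765 d) has passed, so add one period: 44.295 − 28 = 16.295 days.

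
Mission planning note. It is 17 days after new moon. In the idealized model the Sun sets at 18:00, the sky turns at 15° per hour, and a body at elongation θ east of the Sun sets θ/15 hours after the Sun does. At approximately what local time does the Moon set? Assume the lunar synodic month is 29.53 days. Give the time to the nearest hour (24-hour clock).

Elongation θ = 360° × 17/29.53 ≈ 207.2°.
The Moon trails the Sun by θ/15 = 207.2/15 ≈ 13.82 hours.
18:00 + 13.82 h ≈ 07:49 → 08:00 to the nearest hour.

08:00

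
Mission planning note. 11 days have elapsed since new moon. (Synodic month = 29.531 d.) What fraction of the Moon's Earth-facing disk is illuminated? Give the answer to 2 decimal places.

Elongation θ = 360° × 11/29.531 ≈ 134.1°.
Illuminated fraction = (1 − cos 134.1°)/2 = (1 − (-0.696))/2 ≈ 0.848.

0.85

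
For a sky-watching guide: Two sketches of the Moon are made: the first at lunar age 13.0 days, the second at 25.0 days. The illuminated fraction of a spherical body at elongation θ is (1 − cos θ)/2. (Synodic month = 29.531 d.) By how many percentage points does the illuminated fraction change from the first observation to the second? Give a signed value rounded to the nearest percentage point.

First observation: θ = 360°·13.0/29.531 = 158.5°, so f = 0.965.
Second observation: θ = 304.8°, f = 0.215.
Δf = 0.215 − 0.965 = -0.750, i.e. -75 pp.

-75 pp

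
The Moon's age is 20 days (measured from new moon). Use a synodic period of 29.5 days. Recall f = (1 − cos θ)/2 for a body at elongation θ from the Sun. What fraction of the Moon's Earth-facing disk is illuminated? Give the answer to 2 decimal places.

0.72

Elongation θ = 360° × 20/29.5 ≈ 244.1°.
Illuminated fraction = (1 − cos 244.1°)/2 = (1 − (-0.437))/2 ≈ 0.719.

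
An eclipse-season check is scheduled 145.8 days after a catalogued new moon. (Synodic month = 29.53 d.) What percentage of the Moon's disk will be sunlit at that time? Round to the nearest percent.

145.8/29.53 = 4.937 lunations, so 4 complete cycles and 27.68 d into the next.
Elongation θ = 360° × 27.68/29.53 ≈ 337.4°.
Illuminated fraction = (1 − cos 337.4°)/2 = (1 − 0.924)/2 ≈ 0.038, so 4%.

4%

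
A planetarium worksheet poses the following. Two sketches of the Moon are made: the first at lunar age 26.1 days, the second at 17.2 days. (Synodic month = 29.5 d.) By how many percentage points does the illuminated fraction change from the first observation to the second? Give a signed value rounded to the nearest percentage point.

θ₁ = 360° × 26.1/29.5 = 318.5°, f₁ = (1 − cos θ₁)/2 = 0.125.
θ₂ = 360° × 17.2/29.5 = 209.9°, f₂ = (1 − cos θ₂)/2 = 0.933.
Change = f₂ − f₁ = +0.808 → +81 percentage points.

+81 pp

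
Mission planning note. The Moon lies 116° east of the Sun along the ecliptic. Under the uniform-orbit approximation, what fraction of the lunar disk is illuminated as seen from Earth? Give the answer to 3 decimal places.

Half-versine of 116°: (1 − (-0.438))/2 = 0.719.

0.719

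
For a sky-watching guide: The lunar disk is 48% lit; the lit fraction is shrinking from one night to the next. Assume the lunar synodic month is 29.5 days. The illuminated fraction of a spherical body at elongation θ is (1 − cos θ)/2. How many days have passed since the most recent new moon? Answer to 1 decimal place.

cos θ = 1 − 2f = 0.040, giving a principal value of 87.7°.
Waning ⇒ past full, so θ = 360° − 87.7° = 272.3°.
Age = 29.5 × 272.3°/360° ≈ 22.31 days.

22.3 days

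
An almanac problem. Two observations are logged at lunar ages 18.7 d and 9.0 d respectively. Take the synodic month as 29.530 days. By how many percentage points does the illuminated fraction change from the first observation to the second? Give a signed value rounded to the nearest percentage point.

First observation: θ = 360°·18.7/29.530 = 228.0°, so f = 0.835.
Second observation: θ = 109.7°, f = 0.669.
Δf = 0.669 − 0.835 = -0.166, i.e. -17 pp.

-17 pp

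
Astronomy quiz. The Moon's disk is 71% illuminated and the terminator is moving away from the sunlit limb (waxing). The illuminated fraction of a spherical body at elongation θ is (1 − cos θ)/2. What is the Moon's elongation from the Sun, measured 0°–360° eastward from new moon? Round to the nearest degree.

cos θ = 1 − 2f = -0.420, giving a principal value of 114.8°.
Before full moon the principal value applies: θ = 114.8°.

115°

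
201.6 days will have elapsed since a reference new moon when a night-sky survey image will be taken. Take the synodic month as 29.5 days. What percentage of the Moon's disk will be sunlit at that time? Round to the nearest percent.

25%

201.6 d spans 6 complete synodic months (6 × 29.5 = 177.00 d) plus 24.60 d.
Phase angle: θ = 360°·(24.60 d)/(29.5 d) = 300.2°.
Illuminated fraction = (1 − cos 300.2°)/2 = (1 − 0.503)/2 ≈ 0.248, so 25%.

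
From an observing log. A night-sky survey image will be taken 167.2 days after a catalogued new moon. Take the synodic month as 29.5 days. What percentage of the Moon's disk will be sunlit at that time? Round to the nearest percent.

167.2/29.5 = 5.668 lunations, so 5 complete cycles and 19.70 d into the next.
Elongation θ = 360° × 19.70/29.5 ≈ 240.4°.
cos 240.4° = (-0.494), so f = (1 − (-0.494))/2 = 0.747, so 75%.

75%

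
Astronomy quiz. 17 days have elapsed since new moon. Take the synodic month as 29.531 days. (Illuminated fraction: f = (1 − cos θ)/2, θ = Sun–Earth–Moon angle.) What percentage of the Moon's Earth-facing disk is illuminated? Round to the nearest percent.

The Moon has covered 17/29.531 of its cycle, so θ ≈ 360° × 17/29.531 = 207.2°.
cos 207.2° = (-0.889), so f = (1 − (-0.889))/2 = 0.945, so 94%.

94%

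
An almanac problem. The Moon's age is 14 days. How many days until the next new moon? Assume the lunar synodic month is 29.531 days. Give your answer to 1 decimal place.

15.5 days

One full lunation from the last new moon is 29.531 d; remaining = 29.531 − 14 = 15.531 d.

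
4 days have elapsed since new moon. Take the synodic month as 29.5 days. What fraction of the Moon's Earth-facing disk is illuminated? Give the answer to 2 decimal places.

Elongation θ = 360° × 4/29.5 ≈ 48.8°.
Illuminated fraction = (1 − cos 48.8°)/2 = (1 − 0.659)/2 ≈ 0.171.

0.17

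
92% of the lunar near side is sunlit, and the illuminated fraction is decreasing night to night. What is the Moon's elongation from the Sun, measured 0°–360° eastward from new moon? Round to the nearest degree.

213°

From f = (1 − cos θ)/2: cos θ = 1 − 2×0.92 = -0.840; arccos → 147.1°.
A waning Moon lies in 180°–360°, so θ = 360° − 147.1° = 212.9°.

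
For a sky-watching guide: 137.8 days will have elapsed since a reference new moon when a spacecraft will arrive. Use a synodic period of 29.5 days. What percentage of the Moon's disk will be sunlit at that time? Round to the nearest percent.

137.8/29.5 = 4.671 lunations, so 4 complete cycles and 19.80 d into the next.
Elongation θ = 360° × 19.80/29.5 ≈ 241.6°.
Illuminated fraction = (1 − cos 241.6°)/2 = (1 − (-0.475))/2 ≈ 0.738, so 74%.

74%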